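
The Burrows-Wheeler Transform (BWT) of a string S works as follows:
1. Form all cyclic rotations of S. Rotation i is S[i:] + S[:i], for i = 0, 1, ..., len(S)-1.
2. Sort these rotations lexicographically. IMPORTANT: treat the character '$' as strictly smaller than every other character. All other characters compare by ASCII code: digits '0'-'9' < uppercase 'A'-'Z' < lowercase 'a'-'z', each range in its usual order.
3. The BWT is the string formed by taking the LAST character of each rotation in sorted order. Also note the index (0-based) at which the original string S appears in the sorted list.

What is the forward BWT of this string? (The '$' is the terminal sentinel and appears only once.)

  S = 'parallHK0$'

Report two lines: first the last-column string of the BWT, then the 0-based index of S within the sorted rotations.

All 10 rotations (rotation i = S[i:]+S[:i]):
  rot[0] = parallHK0$
  rot[1] = arallHK0$p
  rot[2] = rallHK0$pa
  rot[3] = allHK0$par
  rot[4] = llHK0$para
  rot[5] = lHK0$paral
  rot[6] = HK0$parall
  rot[7] = K0$parallH
  rot[8] = 0$parallHK
  rot[9] = $parallHK0
Sorted (with $ < everything):
  sorted[0] = $parallHK0  (last char: '0')
  sorted[1] = 0$parallHK  (last char: 'K')
  sorted[2] = HK0$parall  (last char: 'l')
  sorted[3] = K0$parallH  (last char: 'H')
  sorted[4] = allHK0$par  (last char: 'r')
  sorted[5] = arallHK0$p  (last char: 'p')
  sorted[6] = lHK0$paral  (last char: 'l')
  sorted[7] = llHK0$para  (last char: 'a')
  sorted[8] = parallHK0$  (last char: '$')
  sorted[9] = rallHK0$pa  (last char: 'a')
Last column: 0KlHrpla$a
Original string S is at sorted index 8

Answer: 0KlHrpla$a
8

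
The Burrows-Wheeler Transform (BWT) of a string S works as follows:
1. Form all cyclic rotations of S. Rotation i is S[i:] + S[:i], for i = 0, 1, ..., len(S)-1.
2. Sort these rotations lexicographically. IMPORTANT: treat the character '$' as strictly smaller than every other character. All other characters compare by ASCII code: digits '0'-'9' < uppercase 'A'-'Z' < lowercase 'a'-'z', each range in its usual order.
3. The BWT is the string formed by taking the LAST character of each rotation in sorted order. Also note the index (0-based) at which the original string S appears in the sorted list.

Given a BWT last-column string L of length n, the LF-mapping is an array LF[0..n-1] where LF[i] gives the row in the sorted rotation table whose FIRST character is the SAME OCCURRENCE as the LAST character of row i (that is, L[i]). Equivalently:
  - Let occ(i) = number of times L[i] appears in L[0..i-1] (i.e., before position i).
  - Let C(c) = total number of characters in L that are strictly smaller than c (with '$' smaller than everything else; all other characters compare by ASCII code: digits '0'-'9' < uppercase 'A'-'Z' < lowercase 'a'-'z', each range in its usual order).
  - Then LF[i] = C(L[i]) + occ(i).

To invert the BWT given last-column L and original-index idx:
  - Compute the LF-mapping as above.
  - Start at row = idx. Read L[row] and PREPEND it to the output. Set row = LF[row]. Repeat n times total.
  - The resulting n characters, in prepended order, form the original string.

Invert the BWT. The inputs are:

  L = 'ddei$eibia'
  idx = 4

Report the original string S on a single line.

Answer: daiieebid$

Derivation:
LF mapping: 3 4 5 7 0 6 8 2 9 1
Walk LF starting at row 4, prepending L[row]:
  step 1: row=4, L[4]='$', prepend. Next row=LF[4]=0
  step 2: row=0, L[0]='d', prepend. Next row=LF[0]=3
  step 3: row=3, L[3]='i', prepend. Next row=LF[3]=7
  step 4: row=7, L[7]='b', prepend. Next row=LF[7]=2
  step 5: row=2, L[2]='e', prepend. Next row=LF[2]=5
  step 6: row=5, L[5]='e', prepend. Next row=LF[5]=6
  step 7: row=6, L[6]='i', prepend. Next row=LF[6]=8
  step 8: row=8, L[8]='i', prepend. Next row=LF[8]=9
  step 9: row=9, L[9]='a', prepend. Next row=LF[9]=1
  step 10: row=1, L[1]='d', prepend. Next row=LF[1]=4
Reversed output: daiieebid$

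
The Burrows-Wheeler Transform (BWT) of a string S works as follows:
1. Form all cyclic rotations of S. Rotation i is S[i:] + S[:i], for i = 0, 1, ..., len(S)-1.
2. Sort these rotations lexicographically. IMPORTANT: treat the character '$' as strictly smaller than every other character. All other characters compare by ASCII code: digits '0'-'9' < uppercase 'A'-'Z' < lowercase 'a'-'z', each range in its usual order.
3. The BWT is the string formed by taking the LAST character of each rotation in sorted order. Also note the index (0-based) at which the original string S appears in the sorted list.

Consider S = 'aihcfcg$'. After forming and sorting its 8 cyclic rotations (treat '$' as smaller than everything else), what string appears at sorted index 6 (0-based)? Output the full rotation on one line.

All 8 rotations (rotation i = S[i:]+S[:i]):
  rot[0] = aihcfcg$
  rot[1] = ihcfcg$a
  rot[2] = hcfcg$ai
  rot[3] = cfcg$aih
  rot[4] = fcg$aihc
  rot[5] = cg$aihcf
  rot[6] = g$aihcfc
  rot[7] = $aihcfcg
Sorted (with $ < everything):
  sorted[0] = $aihcfcg
  sorted[1] = aihcfcg$
  sorted[2] = cfcg$aih
  sorted[3] = cg$aihcf
  sorted[4] = fcg$aihc
  sorted[5] = g$aihcfc
  sorted[6] = hcfcg$ai
  sorted[7] = ihcfcg$a
sorted[6] = hcfcg$ai

Answer: hcfcg$ai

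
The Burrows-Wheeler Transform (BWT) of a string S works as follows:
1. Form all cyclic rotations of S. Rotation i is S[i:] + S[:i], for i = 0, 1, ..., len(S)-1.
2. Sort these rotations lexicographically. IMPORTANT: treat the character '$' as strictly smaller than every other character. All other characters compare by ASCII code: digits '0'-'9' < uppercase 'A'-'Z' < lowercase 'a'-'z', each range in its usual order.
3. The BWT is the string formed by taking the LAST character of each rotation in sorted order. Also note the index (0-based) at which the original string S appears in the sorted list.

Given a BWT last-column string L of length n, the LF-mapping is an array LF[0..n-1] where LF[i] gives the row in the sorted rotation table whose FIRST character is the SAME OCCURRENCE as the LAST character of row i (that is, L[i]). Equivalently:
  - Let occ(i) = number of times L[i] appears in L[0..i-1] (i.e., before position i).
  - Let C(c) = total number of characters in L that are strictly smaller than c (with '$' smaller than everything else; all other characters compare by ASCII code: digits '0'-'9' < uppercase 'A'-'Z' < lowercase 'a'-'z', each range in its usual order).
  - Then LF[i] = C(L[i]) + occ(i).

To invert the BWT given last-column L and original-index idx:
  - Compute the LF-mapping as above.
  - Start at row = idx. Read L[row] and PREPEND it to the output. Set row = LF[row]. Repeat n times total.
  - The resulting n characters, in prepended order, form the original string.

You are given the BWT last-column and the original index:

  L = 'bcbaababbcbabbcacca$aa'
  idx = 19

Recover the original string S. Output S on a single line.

LF mapping: 9 17 10 1 2 11 3 12 13 18 14 4 15 16 19 5 20 21 6 0 7 8
Walk LF starting at row 19, prepending L[row]:
  step 1: row=19, L[19]='$', prepend. Next row=LF[19]=0
  step 2: row=0, L[0]='b', prepend. Next row=LF[0]=9
  step 3: row=9, L[9]='c', prepend. Next row=LF[9]=18
  step 4: row=18, L[18]='a', prepend. Next row=LF[18]=6
  step 5: row=6, L[6]='a', prepend. Next row=LF[6]=3
  step 6: row=3, L[3]='a', prepend. Next row=LF[3]=1
  step 7: row=1, L[1]='c', prepend. Next row=LF[1]=17
  step 8: row=17, L[17]='c', prepend. Next row=LF[17]=21
  step 9: row=21, L[21]='a', prepend. Next row=LF[21]=8
  step 10: row=8, L[8]='b', prepend. Next row=LF[8]=13
  step 11: row=13, L[13]='b', prepend. Next row=LF[13]=16
  step 12: row=16, L[16]='c', prepend. Next row=LF[16]=20
  step 13: row=20, L[20]='a', prepend. Next row=LF[20]=7
  step 14: row=7, L[7]='b', prepend. Next row=LF[7]=12
  step 15: row=12, L[12]='b', prepend. Next row=LF[12]=15
  step 16: row=15, L[15]='a', prepend. Next row=LF[15]=5
  step 17: row=5, L[5]='b', prepend. Next row=LF[5]=11
  step 18: row=11, L[11]='a', prepend. Next row=LF[11]=4
  step 19: row=4, L[4]='a', prepend. Next row=LF[4]=2
  step 20: row=2, L[2]='b', prepend. Next row=LF[2]=10
  step 21: row=10, L[10]='b', prepend. Next row=LF[10]=14
  step 22: row=14, L[14]='c', prepend. Next row=LF[14]=19
Reversed output: cbbaababbacbbaccaaacb$

Answer: cbbaababbacbbaccaaacb$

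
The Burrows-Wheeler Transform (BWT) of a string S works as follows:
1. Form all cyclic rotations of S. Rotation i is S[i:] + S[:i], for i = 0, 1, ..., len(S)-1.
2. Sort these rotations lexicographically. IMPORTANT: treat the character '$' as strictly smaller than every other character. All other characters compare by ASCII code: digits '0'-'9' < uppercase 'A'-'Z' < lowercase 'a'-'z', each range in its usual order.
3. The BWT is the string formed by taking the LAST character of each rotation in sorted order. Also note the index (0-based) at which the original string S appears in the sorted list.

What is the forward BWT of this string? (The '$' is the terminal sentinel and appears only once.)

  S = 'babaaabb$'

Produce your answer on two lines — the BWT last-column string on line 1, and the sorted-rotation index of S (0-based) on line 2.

Answer: bbababa$a
7

Derivation:
All 9 rotations (rotation i = S[i:]+S[:i]):
  rot[0] = babaaabb$
  rot[1] = abaaabb$b
  rot[2] = baaabb$ba
  rot[3] = aaabb$bab
  rot[4] = aabb$baba
  rot[5] = abb$babaa
  rot[6] = bb$babaaa
  rot[7] = b$babaaab
  rot[8] = $babaaabb
Sorted (with $ < everything):
  sorted[0] = $babaaabb  (last char: 'b')
  sorted[1] = aaabb$bab  (last char: 'b')
  sorted[2] = aabb$baba  (last char: 'a')
  sorted[3] = abaaabb$b  (last char: 'b')
  sorted[4] = abb$babaa  (last char: 'a')
  sorted[5] = b$babaaab  (last char: 'b')
  sorted[6] = baaabb$ba  (last char: 'a')
  sorted[7] = babaaabb$  (last char: '$')
  sorted[8] = bb$babaaa  (last char: 'a')
Last column: bbababa$a
Original string S is at sorted index 7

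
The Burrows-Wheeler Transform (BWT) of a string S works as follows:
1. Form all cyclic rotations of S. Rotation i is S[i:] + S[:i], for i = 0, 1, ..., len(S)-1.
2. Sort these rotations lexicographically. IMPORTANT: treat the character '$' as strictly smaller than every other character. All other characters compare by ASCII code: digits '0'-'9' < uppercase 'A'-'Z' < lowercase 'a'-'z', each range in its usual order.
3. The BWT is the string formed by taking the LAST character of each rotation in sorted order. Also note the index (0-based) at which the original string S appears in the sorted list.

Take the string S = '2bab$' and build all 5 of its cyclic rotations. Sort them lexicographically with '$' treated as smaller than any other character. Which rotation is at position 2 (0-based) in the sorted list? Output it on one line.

All 5 rotations (rotation i = S[i:]+S[:i]):
  rot[0] = 2bab$
  rot[1] = bab$2
  rot[2] = ab$2b
  rot[3] = b$2ba
  rot[4] = $2bab
Sorted (with $ < everything):
  sorted[0] = $2bab
  sorted[1] = 2bab$
  sorted[2] = ab$2b
  sorted[3] = b$2ba
  sorted[4] = bab$2
sorted[2] = ab$2b

Answer: ab$2b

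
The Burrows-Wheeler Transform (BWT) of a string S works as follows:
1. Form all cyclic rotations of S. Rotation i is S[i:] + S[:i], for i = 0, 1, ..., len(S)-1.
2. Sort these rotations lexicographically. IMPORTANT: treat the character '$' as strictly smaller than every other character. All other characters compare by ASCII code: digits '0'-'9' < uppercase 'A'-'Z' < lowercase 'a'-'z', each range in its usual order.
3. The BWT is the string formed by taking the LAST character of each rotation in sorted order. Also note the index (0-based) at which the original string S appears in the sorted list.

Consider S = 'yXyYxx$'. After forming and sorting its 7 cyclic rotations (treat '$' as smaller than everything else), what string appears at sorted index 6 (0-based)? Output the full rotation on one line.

Answer: yYxx$yX

Derivation:
All 7 rotations (rotation i = S[i:]+S[:i]):
  rot[0] = yXyYxx$
  rot[1] = XyYxx$y
  rot[2] = yYxx$yX
  rot[3] = Yxx$yXy
  rot[4] = xx$yXyY
  rot[5] = x$yXyYx
  rot[6] = $yXyYxx
Sorted (with $ < everything):
  sorted[0] = $yXyYxx
  sorted[1] = XyYxx$y
  sorted[2] = Yxx$yXy
  sorted[3] = x$yXyYx
  sorted[4] = xx$yXyY
  sorted[5] = yXyYxx$
  sorted[6] = yYxx$yX
sorted[6] = yYxx$yX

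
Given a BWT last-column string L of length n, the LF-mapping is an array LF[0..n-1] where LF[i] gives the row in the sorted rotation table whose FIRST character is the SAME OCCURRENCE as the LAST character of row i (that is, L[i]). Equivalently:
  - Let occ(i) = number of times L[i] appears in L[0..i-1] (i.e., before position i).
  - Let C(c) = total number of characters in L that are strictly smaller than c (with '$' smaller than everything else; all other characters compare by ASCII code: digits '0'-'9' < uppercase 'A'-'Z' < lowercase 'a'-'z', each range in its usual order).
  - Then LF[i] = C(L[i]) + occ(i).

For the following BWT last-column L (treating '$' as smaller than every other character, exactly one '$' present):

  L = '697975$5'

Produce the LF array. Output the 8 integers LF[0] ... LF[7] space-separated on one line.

Char counts: '$':1, '5':2, '6':1, '7':2, '9':2
C (first-col start): C('$')=0, C('5')=1, C('6')=3, C('7')=4, C('9')=6
L[0]='6': occ=0, LF[0]=C('6')+0=3+0=3
L[1]='9': occ=0, LF[1]=C('9')+0=6+0=6
L[2]='7': occ=0, LF[2]=C('7')+0=4+0=4
L[3]='9': occ=1, LF[3]=C('9')+1=6+1=7
L[4]='7': occ=1, LF[4]=C('7')+1=4+1=5
L[5]='5': occ=0, LF[5]=C('5')+0=1+0=1
L[6]='$': occ=0, LF[6]=C('$')+0=0+0=0
L[7]='5': occ=1, LF[7]=C('5')+1=1+1=2

Answer: 3 6 4 7 5 1 0 2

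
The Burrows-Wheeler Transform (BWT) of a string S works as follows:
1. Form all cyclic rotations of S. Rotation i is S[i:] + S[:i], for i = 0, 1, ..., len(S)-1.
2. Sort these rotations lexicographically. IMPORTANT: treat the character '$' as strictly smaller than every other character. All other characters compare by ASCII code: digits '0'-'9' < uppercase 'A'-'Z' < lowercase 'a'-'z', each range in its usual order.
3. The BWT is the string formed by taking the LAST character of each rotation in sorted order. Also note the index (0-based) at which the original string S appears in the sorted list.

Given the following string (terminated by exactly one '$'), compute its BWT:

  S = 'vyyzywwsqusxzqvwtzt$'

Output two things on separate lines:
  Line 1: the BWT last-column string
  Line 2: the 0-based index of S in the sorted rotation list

All 20 rotations (rotation i = S[i:]+S[:i]):
  rot[0] = vyyzywwsqusxzqvwtzt$
  rot[1] = yyzywwsqusxzqvwtzt$v
  rot[2] = yzywwsqusxzqvwtzt$vy
  rot[3] = zywwsqusxzqvwtzt$vyy
  rot[4] = ywwsqusxzqvwtzt$vyyz
  rot[5] = wwsqusxzqvwtzt$vyyzy
  rot[6] = wsqusxzqvwtzt$vyyzyw
  rot[7] = squsxzqvwtzt$vyyzyww
  rot[8] = qusxzqvwtzt$vyyzywws
  rot[9] = usxzqvwtzt$vyyzywwsq
  rot[10] = sxzqvwtzt$vyyzywwsqu
  rot[11] = xzqvwtzt$vyyzywwsqus
  rot[12] = zqvwtzt$vyyzywwsqusx
  rot[13] = qvwtzt$vyyzywwsqusxz
  rot[14] = vwtzt$vyyzywwsqusxzq
  rot[15] = wtzt$vyyzywwsqusxzqv
  rot[16] = tzt$vyyzywwsqusxzqvw
  rot[17] = zt$vyyzywwsqusxzqvwt
  rot[18] = t$vyyzywwsqusxzqvwtz
  rot[19] = $vyyzywwsqusxzqvwtzt
Sorted (with $ < everything):
  sorted[0] = $vyyzywwsqusxzqvwtzt  (last char: 't')
  sorted[1] = qusxzqvwtzt$vyyzywws  (last char: 's')
  sorted[2] = qvwtzt$vyyzywwsqusxz  (last char: 'z')
  sorted[3] = squsxzqvwtzt$vyyzyww  (last char: 'w')
  sorted[4] = sxzqvwtzt$vyyzywwsqu  (last char: 'u')
  sorted[5] = t$vyyzywwsqusxzqvwtz  (last char: 'z')
  sorted[6] = tzt$vyyzywwsqusxzqvw  (last char: 'w')
  sorted[7] = usxzqvwtzt$vyyzywwsq  (last char: 'q')
  sorted[8] = vwtzt$vyyzywwsqusxzq  (last char: 'q')
  sorted[9] = vyyzywwsqusxzqvwtzt$  (last char: '$')
  sorted[10] = wsqusxzqvwtzt$vyyzyw  (last char: 'w')
  sorted[11] = wtzt$vyyzywwsqusxzqv  (last char: 'v')
  sorted[12] = wwsqusxzqvwtzt$vyyzy  (last char: 'y')
  sorted[13] = xzqvwtzt$vyyzywwsqus  (last char: 's')
  sorted[14] = ywwsqusxzqvwtzt$vyyz  (last char: 'z')
  sorted[15] = yyzywwsqusxzqvwtzt$v  (last char: 'v')
  sorted[16] = yzywwsqusxzqvwtzt$vy  (last char: 'y')
  sorted[17] = zqvwtzt$vyyzywwsqusx  (last char: 'x')
  sorted[18] = zt$vyyzywwsqusxzqvwt  (last char: 't')
  sorted[19] = zywwsqusxzqvwtzt$vyy  (last char: 'y')
Last column: tszwuzwqq$wvyszvyxty
Original string S is at sorted index 9

Answer: tszwuzwqq$wvyszvyxty
9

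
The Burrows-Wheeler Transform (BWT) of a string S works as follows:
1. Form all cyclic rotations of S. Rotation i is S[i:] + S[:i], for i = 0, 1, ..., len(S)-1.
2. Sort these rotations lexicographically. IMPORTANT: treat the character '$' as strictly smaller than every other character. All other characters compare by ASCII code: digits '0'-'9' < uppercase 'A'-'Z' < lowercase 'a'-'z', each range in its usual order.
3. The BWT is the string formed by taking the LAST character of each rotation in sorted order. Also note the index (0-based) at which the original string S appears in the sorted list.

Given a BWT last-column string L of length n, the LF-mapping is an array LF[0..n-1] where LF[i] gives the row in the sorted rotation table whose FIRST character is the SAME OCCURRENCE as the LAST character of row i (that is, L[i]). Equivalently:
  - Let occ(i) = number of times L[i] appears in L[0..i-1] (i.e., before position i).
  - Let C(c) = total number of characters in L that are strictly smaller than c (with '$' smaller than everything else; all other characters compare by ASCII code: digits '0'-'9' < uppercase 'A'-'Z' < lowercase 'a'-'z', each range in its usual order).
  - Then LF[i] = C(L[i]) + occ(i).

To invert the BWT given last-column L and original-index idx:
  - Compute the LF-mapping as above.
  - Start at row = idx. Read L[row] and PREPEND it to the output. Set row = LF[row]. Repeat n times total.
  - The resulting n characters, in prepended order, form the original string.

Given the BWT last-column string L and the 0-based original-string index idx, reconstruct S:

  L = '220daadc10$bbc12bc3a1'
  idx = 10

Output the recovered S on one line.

Answer: a1bad12bc2003ccba1d2$

Derivation:
LF mapping: 6 7 1 19 10 11 20 16 3 2 0 13 14 17 4 8 15 18 9 12 5
Walk LF starting at row 10, prepending L[row]:
  step 1: row=10, L[10]='$', prepend. Next row=LF[10]=0
  step 2: row=0, L[0]='2', prepend. Next row=LF[0]=6
  step 3: row=6, L[6]='d', prepend. Next row=LF[6]=20
  step 4: row=20, L[20]='1', prepend. Next row=LF[20]=5
  step 5: row=5, L[5]='a', prepend. Next row=LF[5]=11
  step 6: row=11, L[11]='b', prepend. Next row=LF[11]=13
  step 7: row=13, L[13]='c', prepend. Next row=LF[13]=17
  step 8: row=17, L[17]='c', prepend. Next row=LF[17]=18
  step 9: row=18, L[18]='3', prepend. Next row=LF[18]=9
  step 10: row=9, L[9]='0', prepend. Next row=LF[9]=2
  step 11: row=2, L[2]='0', prepend. Next row=LF[2]=1
  step 12: row=1, L[1]='2', prepend. Next row=LF[1]=7
  step 13: row=7, L[7]='c', prepend. Next row=LF[7]=16
  step 14: row=16, L[16]='b', prepend. Next row=LF[16]=15
  step 15: row=15, L[15]='2', prepend. Next row=LF[15]=8
  step 16: row=8, L[8]='1', prepend. Next row=LF[8]=3
  step 17: row=3, L[3]='d', prepend. Next row=LF[3]=19
  step 18: row=19, L[19]='a', prepend. Next row=LF[19]=12
  step 19: row=12, L[12]='b', prepend. Next row=LF[12]=14
  step 20: row=14, L[14]='1', prepend. Next row=LF[14]=4
  step 21: row=4, L[4]='a', prepend. Next row=LF[4]=10
Reversed output: a1bad12bc2003ccba1d2$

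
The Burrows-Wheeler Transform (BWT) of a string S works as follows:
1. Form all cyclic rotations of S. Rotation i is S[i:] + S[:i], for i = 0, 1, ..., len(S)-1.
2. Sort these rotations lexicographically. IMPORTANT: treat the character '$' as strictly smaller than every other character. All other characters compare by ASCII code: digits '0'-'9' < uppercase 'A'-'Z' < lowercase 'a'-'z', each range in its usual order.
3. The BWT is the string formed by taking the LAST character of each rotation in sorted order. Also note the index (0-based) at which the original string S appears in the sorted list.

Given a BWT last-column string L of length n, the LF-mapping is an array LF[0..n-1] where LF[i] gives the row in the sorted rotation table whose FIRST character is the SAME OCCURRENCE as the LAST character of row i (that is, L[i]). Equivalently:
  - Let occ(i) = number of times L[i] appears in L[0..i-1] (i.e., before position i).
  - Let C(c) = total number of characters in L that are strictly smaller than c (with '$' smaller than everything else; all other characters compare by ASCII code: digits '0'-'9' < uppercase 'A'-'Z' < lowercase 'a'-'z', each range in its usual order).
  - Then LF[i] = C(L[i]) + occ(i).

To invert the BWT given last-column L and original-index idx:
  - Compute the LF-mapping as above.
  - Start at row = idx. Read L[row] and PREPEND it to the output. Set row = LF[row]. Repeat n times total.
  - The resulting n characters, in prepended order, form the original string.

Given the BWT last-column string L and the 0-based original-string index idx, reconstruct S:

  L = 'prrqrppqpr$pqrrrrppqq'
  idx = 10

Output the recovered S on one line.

Answer: qqrrqprrppqrrpqpprrp$

Derivation:
LF mapping: 1 13 14 8 15 2 3 9 4 16 0 5 10 17 18 19 20 6 7 11 12
Walk LF starting at row 10, prepending L[row]:
  step 1: row=10, L[10]='$', prepend. Next row=LF[10]=0
  step 2: row=0, L[0]='p', prepend. Next row=LF[0]=1
  step 3: row=1, L[1]='r', prepend. Next row=LF[1]=13
  step 4: row=13, L[13]='r', prepend. Next row=LF[13]=17
  step 5: row=17, L[17]='p', prepend. Next row=LF[17]=6
  step 6: row=6, L[6]='p', prepend. Next row=LF[6]=3
  step 7: row=3, L[3]='q', prepend. Next row=LF[3]=8
  step 8: row=8, L[8]='p', prepend. Next row=LF[8]=4
  step 9: row=4, L[4]='r', prepend. Next row=LF[4]=15
  step 10: row=15, L[15]='r', prepend. Next row=LF[15]=19
  step 11: row=19, L[19]='q', prepend. Next row=LF[19]=11
  step 12: row=11, L[11]='p', prepend. Next row=LF[11]=5
  step 13: row=5, L[5]='p', prepend. Next row=LF[5]=2
  step 14: row=2, L[2]='r', prepend. Next row=LF[2]=14
  step 15: row=14, L[14]='r', prepend. Next row=LF[14]=18
  step 16: row=18, L[18]='p', prepend. Next row=LF[18]=7
  step 17: row=7, L[7]='q', prepend. Next row=LF[7]=9
  step 18: row=9, L[9]='r', prepend. Next row=LF[9]=16
  step 19: row=16, L[16]='r', prepend. Next row=LF[16]=20
  step 20: row=20, L[20]='q', prepend. Next row=LF[20]=12
  step 21: row=12, L[12]='q', prepend. Next row=LF[12]=10
Reversed output: qqrrqprrppqrrpqpprrp$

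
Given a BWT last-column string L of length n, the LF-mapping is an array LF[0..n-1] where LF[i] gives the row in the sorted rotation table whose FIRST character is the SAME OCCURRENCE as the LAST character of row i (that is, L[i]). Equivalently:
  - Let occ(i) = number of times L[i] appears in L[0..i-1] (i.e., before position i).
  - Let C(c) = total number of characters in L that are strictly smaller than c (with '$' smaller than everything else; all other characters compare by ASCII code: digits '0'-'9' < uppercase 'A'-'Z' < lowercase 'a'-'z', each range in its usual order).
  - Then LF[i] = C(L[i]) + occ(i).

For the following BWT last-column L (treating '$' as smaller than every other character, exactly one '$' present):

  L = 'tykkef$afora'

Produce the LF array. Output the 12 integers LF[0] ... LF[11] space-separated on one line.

Answer: 10 11 6 7 3 4 0 1 5 8 9 2

Derivation:
Char counts: '$':1, 'a':2, 'e':1, 'f':2, 'k':2, 'o':1, 'r':1, 't':1, 'y':1
C (first-col start): C('$')=0, C('a')=1, C('e')=3, C('f')=4, C('k')=6, C('o')=8, C('r')=9, C('t')=10, C('y')=11
L[0]='t': occ=0, LF[0]=C('t')+0=10+0=10
L[1]='y': occ=0, LF[1]=C('y')+0=11+0=11
L[2]='k': occ=0, LF[2]=C('k')+0=6+0=6
L[3]='k': occ=1, LF[3]=C('k')+1=6+1=7
L[4]='e': occ=0, LF[4]=C('e')+0=3+0=3
L[5]='f': occ=0, LF[5]=C('f')+0=4+0=4
L[6]='$': occ=0, LF[6]=C('$')+0=0+0=0
L[7]='a': occ=0, LF[7]=C('a')+0=1+0=1
L[8]='f': occ=1, LF[8]=C('f')+1=4+1=5
L[9]='o': occ=0, LF[9]=C('o')+0=8+0=8
L[10]='r': occ=0, LF[10]=C('r')+0=9+0=9
L[11]='a': occ=1, LF[11]=C('a')+1=1+1=2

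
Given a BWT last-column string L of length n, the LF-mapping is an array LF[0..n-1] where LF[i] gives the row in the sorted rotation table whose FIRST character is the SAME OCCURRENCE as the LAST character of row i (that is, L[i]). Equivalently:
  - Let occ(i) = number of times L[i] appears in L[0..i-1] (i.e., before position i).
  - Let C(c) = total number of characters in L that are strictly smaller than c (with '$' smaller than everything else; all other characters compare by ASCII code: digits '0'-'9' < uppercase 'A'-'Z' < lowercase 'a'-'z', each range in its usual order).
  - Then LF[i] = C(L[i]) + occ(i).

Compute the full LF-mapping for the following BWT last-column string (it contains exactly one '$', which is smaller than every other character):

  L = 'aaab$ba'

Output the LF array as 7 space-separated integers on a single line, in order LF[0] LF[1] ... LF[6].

Answer: 1 2 3 5 0 6 4

Derivation:
Char counts: '$':1, 'a':4, 'b':2
C (first-col start): C('$')=0, C('a')=1, C('b')=5
L[0]='a': occ=0, LF[0]=C('a')+0=1+0=1
L[1]='a': occ=1, LF[1]=C('a')+1=1+1=2
L[2]='a': occ=2, LF[2]=C('a')+2=1+2=3
L[3]='b': occ=0, LF[3]=C('b')+0=5+0=5
L[4]='$': occ=0, LF[4]=C('$')+0=0+0=0
L[5]='b': occ=1, LF[5]=C('b')+1=5+1=6
L[6]='a': occ=3, LF[6]=C('a')+3=1+3=4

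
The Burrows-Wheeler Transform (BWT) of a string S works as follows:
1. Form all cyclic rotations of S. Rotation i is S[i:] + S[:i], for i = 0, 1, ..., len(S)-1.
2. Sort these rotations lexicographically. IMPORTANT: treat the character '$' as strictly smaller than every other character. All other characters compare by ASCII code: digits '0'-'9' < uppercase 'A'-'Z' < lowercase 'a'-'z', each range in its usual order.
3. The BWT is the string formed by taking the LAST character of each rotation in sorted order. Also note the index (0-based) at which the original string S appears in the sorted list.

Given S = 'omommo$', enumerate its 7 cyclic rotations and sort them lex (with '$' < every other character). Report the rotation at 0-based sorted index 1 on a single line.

All 7 rotations (rotation i = S[i:]+S[:i]):
  rot[0] = omommo$
  rot[1] = mommo$o
  rot[2] = ommo$om
  rot[3] = mmo$omo
  rot[4] = mo$omom
  rot[5] = o$omomm
  rot[6] = $omommo
Sorted (with $ < everything):
  sorted[0] = $omommo
  sorted[1] = mmo$omo
  sorted[2] = mo$omom
  sorted[3] = mommo$o
  sorted[4] = o$omomm
  sorted[5] = ommo$om
  sorted[6] = omommo$
sorted[1] = mmo$omo

Answer: mmo$omo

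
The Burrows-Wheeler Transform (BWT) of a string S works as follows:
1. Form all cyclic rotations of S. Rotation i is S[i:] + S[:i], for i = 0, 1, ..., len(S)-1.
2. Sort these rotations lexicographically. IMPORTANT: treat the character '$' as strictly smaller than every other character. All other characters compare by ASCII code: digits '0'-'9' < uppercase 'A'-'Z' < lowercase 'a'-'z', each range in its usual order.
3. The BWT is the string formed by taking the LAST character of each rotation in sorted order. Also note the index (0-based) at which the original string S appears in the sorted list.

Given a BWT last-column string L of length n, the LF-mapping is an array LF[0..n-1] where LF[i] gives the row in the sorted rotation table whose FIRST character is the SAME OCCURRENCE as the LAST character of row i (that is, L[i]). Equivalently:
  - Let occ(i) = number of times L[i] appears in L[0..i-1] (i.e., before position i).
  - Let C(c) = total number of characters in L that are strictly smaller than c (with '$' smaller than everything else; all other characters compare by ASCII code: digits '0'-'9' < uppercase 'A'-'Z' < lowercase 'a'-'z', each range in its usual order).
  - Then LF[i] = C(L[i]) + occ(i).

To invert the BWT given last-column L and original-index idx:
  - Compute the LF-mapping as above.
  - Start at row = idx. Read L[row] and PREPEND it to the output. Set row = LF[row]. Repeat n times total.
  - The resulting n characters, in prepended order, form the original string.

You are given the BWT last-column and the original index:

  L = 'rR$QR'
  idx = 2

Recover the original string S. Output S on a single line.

LF mapping: 4 2 0 1 3
Walk LF starting at row 2, prepending L[row]:
  step 1: row=2, L[2]='$', prepend. Next row=LF[2]=0
  step 2: row=0, L[0]='r', prepend. Next row=LF[0]=4
  step 3: row=4, L[4]='R', prepend. Next row=LF[4]=3
  step 4: row=3, L[3]='Q', prepend. Next row=LF[3]=1
  step 5: row=1, L[1]='R', prepend. Next row=LF[1]=2
Reversed output: RQRr$

Answer: RQRr$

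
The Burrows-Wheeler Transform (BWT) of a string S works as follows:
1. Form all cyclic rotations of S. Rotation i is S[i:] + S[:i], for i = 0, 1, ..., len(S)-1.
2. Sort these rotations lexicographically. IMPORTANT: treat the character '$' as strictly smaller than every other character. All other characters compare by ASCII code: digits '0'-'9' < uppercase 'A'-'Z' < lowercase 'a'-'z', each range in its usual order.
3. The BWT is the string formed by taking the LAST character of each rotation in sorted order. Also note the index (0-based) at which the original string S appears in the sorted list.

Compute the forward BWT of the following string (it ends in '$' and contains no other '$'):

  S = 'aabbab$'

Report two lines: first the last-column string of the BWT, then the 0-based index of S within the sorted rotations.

Answer: b$baaba
1

Derivation:
All 7 rotations (rotation i = S[i:]+S[:i]):
  rot[0] = aabbab$
  rot[1] = abbab$a
  rot[2] = bbab$aa
  rot[3] = bab$aab
  rot[4] = ab$aabb
  rot[5] = b$aabba
  rot[6] = $aabbab
Sorted (with $ < everything):
  sorted[0] = $aabbab  (last char: 'b')
  sorted[1] = aabbab$  (last char: '$')
  sorted[2] = ab$aabb  (last char: 'b')
  sorted[3] = abbab$a  (last char: 'a')
  sorted[4] = b$aabba  (last char: 'a')
  sorted[5] = bab$aab  (last char: 'b')
  sorted[6] = bbab$aa  (last char: 'a')
Last column: b$baaba
Original string S is at sorted index 1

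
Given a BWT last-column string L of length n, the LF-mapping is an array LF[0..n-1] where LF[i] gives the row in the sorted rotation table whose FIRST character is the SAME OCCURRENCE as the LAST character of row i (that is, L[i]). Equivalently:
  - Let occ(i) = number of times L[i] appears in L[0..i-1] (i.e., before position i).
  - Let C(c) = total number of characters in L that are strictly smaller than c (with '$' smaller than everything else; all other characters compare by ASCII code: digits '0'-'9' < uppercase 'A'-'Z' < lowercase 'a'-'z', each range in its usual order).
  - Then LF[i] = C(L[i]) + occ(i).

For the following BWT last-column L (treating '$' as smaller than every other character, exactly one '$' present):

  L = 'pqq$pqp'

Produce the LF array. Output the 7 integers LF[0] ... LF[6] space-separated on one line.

Answer: 1 4 5 0 2 6 3

Derivation:
Char counts: '$':1, 'p':3, 'q':3
C (first-col start): C('$')=0, C('p')=1, C('q')=4
L[0]='p': occ=0, LF[0]=C('p')+0=1+0=1
L[1]='q': occ=0, LF[1]=C('q')+0=4+0=4
L[2]='q': occ=1, LF[2]=C('q')+1=4+1=5
L[3]='$': occ=0, LF[3]=C('$')+0=0+0=0
L[4]='p': occ=1, LF[4]=C('p')+1=1+1=2
L[5]='q': occ=2, LF[5]=C('q')+2=4+2=6
L[6]='p': occ=2, LF[6]=C('p')+2=1+2=3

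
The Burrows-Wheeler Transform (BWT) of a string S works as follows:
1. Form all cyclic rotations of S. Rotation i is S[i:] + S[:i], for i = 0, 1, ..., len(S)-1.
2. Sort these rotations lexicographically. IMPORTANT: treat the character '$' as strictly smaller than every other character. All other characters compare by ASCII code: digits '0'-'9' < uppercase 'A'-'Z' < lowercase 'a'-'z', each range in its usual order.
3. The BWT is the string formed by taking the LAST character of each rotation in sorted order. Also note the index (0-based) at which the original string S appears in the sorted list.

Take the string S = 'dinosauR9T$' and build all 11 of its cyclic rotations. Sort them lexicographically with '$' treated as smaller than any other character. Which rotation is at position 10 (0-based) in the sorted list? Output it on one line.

All 11 rotations (rotation i = S[i:]+S[:i]):
  rot[0] = dinosauR9T$
  rot[1] = inosauR9T$d
  rot[2] = nosauR9T$di
  rot[3] = osauR9T$din
  rot[4] = sauR9T$dino
  rot[5] = auR9T$dinos
  rot[6] = uR9T$dinosa
  rot[7] = R9T$dinosau
  rot[8] = 9T$dinosauR
  rot[9] = T$dinosauR9
  rot[10] = $dinosauR9T
Sorted (with $ < everything):
  sorted[0] = $dinosauR9T
  sorted[1] = 9T$dinosauR
  sorted[2] = R9T$dinosau
  sorted[3] = T$dinosauR9
  sorted[4] = auR9T$dinos
  sorted[5] = dinosauR9T$
  sorted[6] = inosauR9T$d
  sorted[7] = nosauR9T$di
  sorted[8] = osauR9T$din
  sorted[9] = sauR9T$dino
  sorted[10] = uR9T$dinosa
sorted[10] = uR9T$dinosa

Answer: uR9T$dinosa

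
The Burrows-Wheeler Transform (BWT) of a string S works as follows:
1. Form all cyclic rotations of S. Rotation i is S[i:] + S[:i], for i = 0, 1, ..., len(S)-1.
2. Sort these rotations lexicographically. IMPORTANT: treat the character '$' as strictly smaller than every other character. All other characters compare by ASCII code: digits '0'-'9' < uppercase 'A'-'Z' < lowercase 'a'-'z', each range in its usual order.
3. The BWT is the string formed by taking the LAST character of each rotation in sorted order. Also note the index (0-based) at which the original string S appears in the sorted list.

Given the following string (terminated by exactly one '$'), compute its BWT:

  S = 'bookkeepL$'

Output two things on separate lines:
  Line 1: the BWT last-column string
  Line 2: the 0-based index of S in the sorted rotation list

All 10 rotations (rotation i = S[i:]+S[:i]):
  rot[0] = bookkeepL$
  rot[1] = ookkeepL$b
  rot[2] = okkeepL$bo
  rot[3] = kkeepL$boo
  rot[4] = keepL$book
  rot[5] = eepL$bookk
  rot[6] = epL$bookke
  rot[7] = pL$bookkee
  rot[8] = L$bookkeep
  rot[9] = $bookkeepL
Sorted (with $ < everything):
  sorted[0] = $bookkeepL  (last char: 'L')
  sorted[1] = L$bookkeep  (last char: 'p')
  sorted[2] = bookkeepL$  (last char: '$')
  sorted[3] = eepL$bookk  (last char: 'k')
  sorted[4] = epL$bookke  (last char: 'e')
  sorted[5] = keepL$book  (last char: 'k')
  sorted[6] = kkeepL$boo  (last char: 'o')
  sorted[7] = okkeepL$bo  (last char: 'o')
  sorted[8] = ookkeepL$b  (last char: 'b')
  sorted[9] = pL$bookkee  (last char: 'e')
Last column: Lp$kekoobe
Original string S is at sorted index 2

Answer: Lp$kekoobe
2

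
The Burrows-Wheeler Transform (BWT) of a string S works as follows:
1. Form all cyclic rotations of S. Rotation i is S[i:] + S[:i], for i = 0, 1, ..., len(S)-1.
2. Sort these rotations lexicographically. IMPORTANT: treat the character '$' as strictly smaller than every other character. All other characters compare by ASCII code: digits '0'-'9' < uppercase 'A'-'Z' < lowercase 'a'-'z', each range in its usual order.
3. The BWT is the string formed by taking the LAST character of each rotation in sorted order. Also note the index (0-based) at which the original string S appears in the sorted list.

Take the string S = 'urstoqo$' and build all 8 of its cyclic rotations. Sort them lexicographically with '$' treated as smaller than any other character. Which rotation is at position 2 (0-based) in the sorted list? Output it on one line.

All 8 rotations (rotation i = S[i:]+S[:i]):
  rot[0] = urstoqo$
  rot[1] = rstoqo$u
  rot[2] = stoqo$ur
  rot[3] = toqo$urs
  rot[4] = oqo$urst
  rot[5] = qo$ursto
  rot[6] = o$urstoq
  rot[7] = $urstoqo
Sorted (with $ < everything):
  sorted[0] = $urstoqo
  sorted[1] = o$urstoq
  sorted[2] = oqo$urst
  sorted[3] = qo$ursto
  sorted[4] = rstoqo$u
  sorted[5] = stoqo$ur
  sorted[6] = toqo$urs
  sorted[7] = urstoqo$
sorted[2] = oqo$urst

Answer: oqo$urst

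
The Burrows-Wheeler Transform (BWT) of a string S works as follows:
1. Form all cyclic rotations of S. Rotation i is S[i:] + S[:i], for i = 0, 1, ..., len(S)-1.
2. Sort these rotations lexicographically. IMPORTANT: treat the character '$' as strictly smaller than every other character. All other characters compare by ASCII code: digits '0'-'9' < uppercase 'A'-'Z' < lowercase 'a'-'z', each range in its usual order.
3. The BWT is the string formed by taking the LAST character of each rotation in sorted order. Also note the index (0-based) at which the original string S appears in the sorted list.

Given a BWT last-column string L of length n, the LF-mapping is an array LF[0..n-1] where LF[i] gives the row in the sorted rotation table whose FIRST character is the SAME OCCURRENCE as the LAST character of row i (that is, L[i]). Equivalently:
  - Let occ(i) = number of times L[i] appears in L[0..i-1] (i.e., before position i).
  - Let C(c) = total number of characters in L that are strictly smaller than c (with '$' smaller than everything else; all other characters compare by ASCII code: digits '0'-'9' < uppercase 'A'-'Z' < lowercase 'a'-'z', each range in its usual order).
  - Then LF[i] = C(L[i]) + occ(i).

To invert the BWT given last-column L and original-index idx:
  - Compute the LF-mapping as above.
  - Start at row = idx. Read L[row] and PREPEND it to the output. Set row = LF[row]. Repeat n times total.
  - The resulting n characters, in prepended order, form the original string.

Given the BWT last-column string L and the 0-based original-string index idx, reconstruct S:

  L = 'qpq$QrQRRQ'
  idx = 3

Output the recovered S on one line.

Answer: QrRqQpQRq$

Derivation:
LF mapping: 7 6 8 0 1 9 2 4 5 3
Walk LF starting at row 3, prepending L[row]:
  step 1: row=3, L[3]='$', prepend. Next row=LF[3]=0
  step 2: row=0, L[0]='q', prepend. Next row=LF[0]=7
  step 3: row=7, L[7]='R', prepend. Next row=LF[7]=4
  step 4: row=4, L[4]='Q', prepend. Next row=LF[4]=1
  step 5: row=1, L[1]='p', prepend. Next row=LF[1]=6
  step 6: row=6, L[6]='Q', prepend. Next row=LF[6]=2
  step 7: row=2, L[2]='q', prepend. Next row=LF[2]=8
  step 8: row=8, L[8]='R', prepend. Next row=LF[8]=5
  step 9: row=5, L[5]='r', prepend. Next row=LF[5]=9
  step 10: row=9, L[9]='Q', prepend. Next row=LF[9]=3
Reversed output: QrRqQpQRq$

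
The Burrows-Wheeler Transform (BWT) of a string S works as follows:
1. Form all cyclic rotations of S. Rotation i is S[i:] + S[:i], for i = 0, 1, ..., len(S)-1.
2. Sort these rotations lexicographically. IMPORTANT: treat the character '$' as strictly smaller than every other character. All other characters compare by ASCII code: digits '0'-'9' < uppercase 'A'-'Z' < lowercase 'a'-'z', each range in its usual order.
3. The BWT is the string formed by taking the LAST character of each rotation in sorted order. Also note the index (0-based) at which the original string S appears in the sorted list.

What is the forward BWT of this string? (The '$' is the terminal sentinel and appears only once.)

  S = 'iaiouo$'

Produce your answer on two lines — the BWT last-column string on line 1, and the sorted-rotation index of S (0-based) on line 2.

Answer: oi$auio
2

Derivation:
All 7 rotations (rotation i = S[i:]+S[:i]):
  rot[0] = iaiouo$
  rot[1] = aiouo$i
  rot[2] = iouo$ia
  rot[3] = ouo$iai
  rot[4] = uo$iaio
  rot[5] = o$iaiou
  rot[6] = $iaiouo
Sorted (with $ < everything):
  sorted[0] = $iaiouo  (last char: 'o')
  sorted[1] = aiouo$i  (last char: 'i')
  sorted[2] = iaiouo$  (last char: '$')
  sorted[3] = iouo$ia  (last char: 'a')
  sorted[4] = o$iaiou  (last char: 'u')
  sorted[5] = ouo$iai  (last char: 'i')
  sorted[6] = uo$iaio  (last char: 'o')
Last column: oi$auio
Original string S is at sorted index 2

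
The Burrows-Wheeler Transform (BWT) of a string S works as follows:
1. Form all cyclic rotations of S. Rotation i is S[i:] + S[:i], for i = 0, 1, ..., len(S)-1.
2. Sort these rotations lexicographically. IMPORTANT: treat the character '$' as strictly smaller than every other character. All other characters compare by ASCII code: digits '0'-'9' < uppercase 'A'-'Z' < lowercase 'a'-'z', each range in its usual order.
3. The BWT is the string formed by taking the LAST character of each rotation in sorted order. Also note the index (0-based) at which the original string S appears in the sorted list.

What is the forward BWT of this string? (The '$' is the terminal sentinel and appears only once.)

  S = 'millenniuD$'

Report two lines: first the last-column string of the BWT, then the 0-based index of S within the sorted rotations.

Answer: Dulmnli$nei
7

Derivation:
All 11 rotations (rotation i = S[i:]+S[:i]):
  rot[0] = millenniuD$
  rot[1] = illenniuD$m
  rot[2] = llenniuD$mi
  rot[3] = lenniuD$mil
  rot[4] = enniuD$mill
  rot[5] = nniuD$mille
  rot[6] = niuD$millen
  rot[7] = iuD$millenn
  rot[8] = uD$millenni
  rot[9] = D$millenniu
  rot[10] = $millenniuD
Sorted (with $ < everything):
  sorted[0] = $millenniuD  (last char: 'D')
  sorted[1] = D$millenniu  (last char: 'u')
  sorted[2] = enniuD$mill  (last char: 'l')
  sorted[3] = illenniuD$m  (last char: 'm')
  sorted[4] = iuD$millenn  (last char: 'n')
  sorted[5] = lenniuD$mil  (last char: 'l')
  sorted[6] = llenniuD$mi  (last char: 'i')
  sorted[7] = millenniuD$  (last char: '$')
  sorted[8] = niuD$millen  (last char: 'n')
  sorted[9] = nniuD$mille  (last char: 'e')
  sorted[10] = uD$millenni  (last char: 'i')
Last column: Dulmnli$nei
Original string S is at sorted index 7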